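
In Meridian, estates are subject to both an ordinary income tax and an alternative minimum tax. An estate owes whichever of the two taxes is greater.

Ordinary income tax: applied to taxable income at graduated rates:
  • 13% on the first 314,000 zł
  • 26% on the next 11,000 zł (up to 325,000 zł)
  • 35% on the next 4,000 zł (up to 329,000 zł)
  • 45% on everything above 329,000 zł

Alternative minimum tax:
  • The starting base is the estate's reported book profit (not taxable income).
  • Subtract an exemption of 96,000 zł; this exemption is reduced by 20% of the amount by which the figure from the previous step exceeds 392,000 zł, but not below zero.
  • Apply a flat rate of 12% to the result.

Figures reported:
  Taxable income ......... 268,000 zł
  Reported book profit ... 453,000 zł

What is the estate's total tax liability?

Alternative minimum tax:
  Base (reported book profit): 453,000 zł
  Exemption: 96,000 zł − 20% × (453,000 zł − 392,000 zł) = 96,000 zł − 12,200 zł = 83,800 zł
  Base: 453,000 zł − 83,800 zł = 369,200 zł
  369,200 zł × 12% = 44,304 zł

Ordinary income tax:
  268,000 zł × 13% = 34,840 zł

44,304 zł > 34,840 zł, so the alternative minimum tax is the binding amount.

44,304 zł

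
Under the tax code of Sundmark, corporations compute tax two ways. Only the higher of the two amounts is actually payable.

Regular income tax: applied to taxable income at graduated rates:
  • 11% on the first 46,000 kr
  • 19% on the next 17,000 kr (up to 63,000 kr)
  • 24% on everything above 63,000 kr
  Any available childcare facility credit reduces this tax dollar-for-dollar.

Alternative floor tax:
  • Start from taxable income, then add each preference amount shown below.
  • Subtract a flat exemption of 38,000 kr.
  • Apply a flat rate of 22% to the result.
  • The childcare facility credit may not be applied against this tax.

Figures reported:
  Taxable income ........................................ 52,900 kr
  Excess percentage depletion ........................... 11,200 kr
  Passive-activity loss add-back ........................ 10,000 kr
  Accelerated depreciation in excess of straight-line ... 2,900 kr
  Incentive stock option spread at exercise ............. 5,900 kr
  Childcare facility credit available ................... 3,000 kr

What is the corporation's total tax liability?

9,878 kr

Regular income tax:
  46,000 kr × 11% = 5,060 kr
  6,900 kr × 19% = 1,311 kr
  → 6,371 kr
  Less childcare facility credit 3,000 kr → 3,371 kr

Alternative floor tax:
  Adjusted income: 52,900 kr + 11,200 kr + 10,000 kr + 2,900 kr + 5,900 kr = 82,900 kr
  Less exemption 38,000 kr → base 44,900 kr
  44,900 kr × 22% = 9,878 kr

9,878 kr > 3,371 kr, so the alternative floor tax is the binding amount.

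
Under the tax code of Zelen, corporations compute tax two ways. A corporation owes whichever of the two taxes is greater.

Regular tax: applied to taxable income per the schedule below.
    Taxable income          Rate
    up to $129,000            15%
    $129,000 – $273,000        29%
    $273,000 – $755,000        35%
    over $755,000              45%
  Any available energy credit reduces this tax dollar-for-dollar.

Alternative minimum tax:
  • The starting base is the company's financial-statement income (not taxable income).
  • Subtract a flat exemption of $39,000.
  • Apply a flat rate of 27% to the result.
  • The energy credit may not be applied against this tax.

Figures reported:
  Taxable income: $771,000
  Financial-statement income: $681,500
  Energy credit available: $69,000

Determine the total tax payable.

$173,475

Regular tax:
  $129,000 × 15% = $19,350
  $144,000 × 29% = $41,760
  $482,000 × 35% = $168,700
  $16,000 × 45% = $7,200
  → $237,010
  Less energy credit $69,000 → $168,010

Alternative minimum tax:
  Base (financial-statement income): $681,500
  Less exemption $39,000 → base $642,500
  $642,500 × 27% = $173,475

$173,475 > $168,010, so the alternative minimum tax is the binding amount.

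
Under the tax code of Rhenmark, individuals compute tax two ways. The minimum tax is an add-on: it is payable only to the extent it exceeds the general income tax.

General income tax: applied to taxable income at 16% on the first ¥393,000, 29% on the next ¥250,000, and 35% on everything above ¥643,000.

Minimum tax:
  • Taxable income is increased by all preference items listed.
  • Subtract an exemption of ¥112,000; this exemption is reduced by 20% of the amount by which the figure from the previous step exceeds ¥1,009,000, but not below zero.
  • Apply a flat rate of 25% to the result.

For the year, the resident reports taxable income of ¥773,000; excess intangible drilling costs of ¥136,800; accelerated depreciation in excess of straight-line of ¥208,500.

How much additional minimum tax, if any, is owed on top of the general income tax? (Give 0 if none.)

¥76,160

General income tax:
  ¥393,000 × 16% = ¥62,880
  ¥250,000 × 29% = ¥72,500
  ¥130,000 × 35% = ¥45,500
  → ¥180,880

Minimum tax:
  Adjusted income: ¥773,000 + ¥136,800 + ¥208,500 = ¥1,118,300
  Exemption: ¥112,000 − 20% × (¥1,118,300 − ¥1,009,000) = ¥112,000 − ¥21,860 = ¥90,140
  Base: ¥1,118,300 − ¥90,140 = ¥1,028,160
  ¥1,028,160 × 25% = ¥257,040

Excess of minimum tax over general income tax: ¥257,040 − ¥180,880 = ¥76,160.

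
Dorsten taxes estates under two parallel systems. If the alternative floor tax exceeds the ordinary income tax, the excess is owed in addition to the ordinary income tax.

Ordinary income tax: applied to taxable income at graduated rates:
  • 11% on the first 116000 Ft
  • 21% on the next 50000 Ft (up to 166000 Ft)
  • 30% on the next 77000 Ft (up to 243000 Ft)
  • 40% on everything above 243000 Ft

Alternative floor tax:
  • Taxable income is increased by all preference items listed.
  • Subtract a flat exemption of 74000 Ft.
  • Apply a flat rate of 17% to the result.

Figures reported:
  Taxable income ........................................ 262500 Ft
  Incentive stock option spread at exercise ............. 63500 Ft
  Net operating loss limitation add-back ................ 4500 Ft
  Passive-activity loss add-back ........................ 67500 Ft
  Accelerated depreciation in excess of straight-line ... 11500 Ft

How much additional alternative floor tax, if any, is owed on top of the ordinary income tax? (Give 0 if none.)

Ordinary income tax:
  116000 Ft × 11% = 12760 Ft
  50000 Ft × 21% = 10500 Ft
  77000 Ft × 30% = 23100 Ft
  19500 Ft × 40% = 7800 Ft
  → 54160 Ft

Alternative floor tax:
  Adjusted income: 262500 Ft + 63500 Ft + 4500 Ft + 67500 Ft + 11500 Ft = 409500 Ft
  Less exemption 74000 Ft → base 335500 Ft
  335500 Ft × 17% = 57035 Ft

Excess of alternative floor tax over ordinary income tax: 57035 Ft − 54160 Ft = 2875 Ft.

2875 Ft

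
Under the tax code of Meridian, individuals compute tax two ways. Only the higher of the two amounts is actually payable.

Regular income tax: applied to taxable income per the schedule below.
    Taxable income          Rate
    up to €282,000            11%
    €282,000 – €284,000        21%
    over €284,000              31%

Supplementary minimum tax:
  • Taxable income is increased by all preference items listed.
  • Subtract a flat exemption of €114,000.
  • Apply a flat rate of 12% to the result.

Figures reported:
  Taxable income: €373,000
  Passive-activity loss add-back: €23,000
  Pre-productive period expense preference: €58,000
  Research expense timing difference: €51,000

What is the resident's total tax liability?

€59,030

Supplementary minimum tax:
  Adjusted income: €373,000 + €23,000 + €58,000 + €51,000 = €505,000
  Less exemption €114,000 → base €391,000
  €391,000 × 12% = €46,920

Regular income tax:
  €282,000 × 11% = €31,020
  €2,000 × 21% = €420
  €89,000 × 31% = €27,590
  → €59,030

€59,030 > €46,920, so the regular income tax governs.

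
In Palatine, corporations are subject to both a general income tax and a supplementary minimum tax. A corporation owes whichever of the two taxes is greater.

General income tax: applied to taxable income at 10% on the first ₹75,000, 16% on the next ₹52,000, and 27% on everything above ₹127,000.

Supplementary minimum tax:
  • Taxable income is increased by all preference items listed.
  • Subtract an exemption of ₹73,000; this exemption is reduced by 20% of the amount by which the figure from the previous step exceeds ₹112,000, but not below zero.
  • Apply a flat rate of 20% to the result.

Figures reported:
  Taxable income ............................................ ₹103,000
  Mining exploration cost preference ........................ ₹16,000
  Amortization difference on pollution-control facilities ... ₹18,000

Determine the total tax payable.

Supplementary minimum tax:
  Adjusted income: ₹103,000 + ₹16,000 + ₹18,000 = ₹137,000
  Exemption: ₹73,000 − 20% × (₹137,000 − ₹112,000) = ₹73,000 − ₹5,000 = ₹68,000
  Base: ₹137,000 − ₹68,000 = ₹69,000
  ₹69,000 × 20% = ₹13,800

General income tax:
  ₹75,000 × 10% = ₹7,500
  ₹28,000 × 16% = ₹4,480
  → ₹11,980

₹13,800 > ₹11,980, so the supplementary minimum tax is the binding amount.

₹13,800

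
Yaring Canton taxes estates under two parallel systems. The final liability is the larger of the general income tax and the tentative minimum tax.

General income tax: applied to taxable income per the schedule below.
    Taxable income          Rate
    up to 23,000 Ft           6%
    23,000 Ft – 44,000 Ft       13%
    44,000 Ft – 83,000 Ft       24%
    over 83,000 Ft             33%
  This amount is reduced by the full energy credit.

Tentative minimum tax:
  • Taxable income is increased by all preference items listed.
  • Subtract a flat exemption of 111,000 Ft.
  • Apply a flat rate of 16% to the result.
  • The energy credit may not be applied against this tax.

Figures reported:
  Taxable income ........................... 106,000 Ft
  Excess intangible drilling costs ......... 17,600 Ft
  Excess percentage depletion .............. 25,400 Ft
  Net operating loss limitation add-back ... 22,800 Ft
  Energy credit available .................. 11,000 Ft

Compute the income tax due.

Tentative minimum tax:
  Adjusted income: 106,000 Ft + 17,600 Ft + 25,400 Ft + 22,800 Ft = 171,800 Ft
  Less exemption 111,000 Ft → base 60,800 Ft
  60,800 Ft × 16% = 9,728 Ft

General income tax:
  23,000 Ft × 6% = 1,380 Ft
  21,000 Ft × 13% = 2,730 Ft
  39,000 Ft × 24% = 9,360 Ft
  23,000 Ft × 33% = 7,590 Ft
  → 21,060 Ft
  Less energy credit 11,000 Ft → 10,060 Ft

10,060 Ft > 9,728 Ft, so the general income tax governs.

10,060 Ft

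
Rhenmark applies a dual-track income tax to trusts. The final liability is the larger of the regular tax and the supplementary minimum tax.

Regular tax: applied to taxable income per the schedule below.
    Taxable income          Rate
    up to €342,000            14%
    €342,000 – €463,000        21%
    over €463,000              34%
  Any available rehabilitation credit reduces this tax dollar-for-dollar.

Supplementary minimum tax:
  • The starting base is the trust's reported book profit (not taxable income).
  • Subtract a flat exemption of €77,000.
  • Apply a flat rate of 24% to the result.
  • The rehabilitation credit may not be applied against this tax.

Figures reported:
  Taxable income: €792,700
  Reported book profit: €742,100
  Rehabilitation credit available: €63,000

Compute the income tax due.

Supplementary minimum tax:
  Base (reported book profit): €742,100
  Less exemption €77,000 → base €665,100
  €665,100 × 24% = €159,624

Regular tax:
  €342,000 × 14% = €47,880
  €121,000 × 21% = €25,410
  €329,700 × 34% = €112,098
  → €185,388
  Less rehabilitation credit €63,000 → €122,388

€159,624 > €122,388, so the supplementary minimum tax is the binding amount.

€159,624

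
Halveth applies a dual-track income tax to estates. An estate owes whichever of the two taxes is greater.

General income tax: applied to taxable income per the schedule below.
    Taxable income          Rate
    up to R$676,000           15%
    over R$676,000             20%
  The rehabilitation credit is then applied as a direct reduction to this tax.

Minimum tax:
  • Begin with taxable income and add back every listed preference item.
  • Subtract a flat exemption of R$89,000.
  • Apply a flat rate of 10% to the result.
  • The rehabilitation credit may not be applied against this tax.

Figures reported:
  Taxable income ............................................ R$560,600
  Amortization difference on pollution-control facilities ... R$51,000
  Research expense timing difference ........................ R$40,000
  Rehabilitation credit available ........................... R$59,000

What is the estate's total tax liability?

R$56,260

Minimum tax:
  Adjusted income: R$560,600 + R$51,000 + R$40,000 = R$651,600
  Less exemption R$89,000 → base R$562,600
  R$562,600 × 10% = R$56,260

General income tax:
  R$560,600 × 15% = R$84,090
  Less rehabilitation credit R$59,000 → R$25,090

R$56,260 > R$25,090, so the minimum tax is the binding amount.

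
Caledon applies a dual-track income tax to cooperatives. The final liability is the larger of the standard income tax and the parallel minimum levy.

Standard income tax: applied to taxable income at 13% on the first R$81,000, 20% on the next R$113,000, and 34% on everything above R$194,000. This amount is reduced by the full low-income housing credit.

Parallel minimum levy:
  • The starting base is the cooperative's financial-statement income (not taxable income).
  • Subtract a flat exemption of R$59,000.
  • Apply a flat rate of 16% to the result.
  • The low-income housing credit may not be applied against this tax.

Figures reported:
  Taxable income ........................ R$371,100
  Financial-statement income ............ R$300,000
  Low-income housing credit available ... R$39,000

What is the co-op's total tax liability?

Parallel minimum levy:
  Base (financial-statement income): R$300,000
  Less exemption R$59,000 → base R$241,000
  R$241,000 × 16% = R$38,560

Standard income tax:
  R$81,000 × 13% = R$10,530
  R$113,000 × 20% = R$22,600
  R$177,100 × 34% = R$60,214
  → R$93,344
  Less low-income housing credit R$39,000 → R$54,344

R$54,344 > R$38,560, so the standard income tax governs.

R$54,344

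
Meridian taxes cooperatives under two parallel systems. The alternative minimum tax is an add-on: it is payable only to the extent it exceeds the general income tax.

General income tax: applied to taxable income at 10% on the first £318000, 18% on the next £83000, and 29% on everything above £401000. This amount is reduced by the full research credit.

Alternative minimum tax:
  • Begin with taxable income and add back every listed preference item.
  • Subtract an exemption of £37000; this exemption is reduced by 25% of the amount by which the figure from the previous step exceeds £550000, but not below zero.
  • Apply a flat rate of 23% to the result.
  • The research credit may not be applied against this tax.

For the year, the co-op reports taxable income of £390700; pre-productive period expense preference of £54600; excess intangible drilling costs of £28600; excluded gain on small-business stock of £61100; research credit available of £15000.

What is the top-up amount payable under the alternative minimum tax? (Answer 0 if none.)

£84654

General income tax:
  £318000 × 10% = £31800
  £72700 × 18% = £13086
  → £44886
  Less research credit £15000 → £29886

Alternative minimum tax:
  Adjusted income: £390700 + £54600 + £28600 + £61100 = £535000
  Exemption: £535000 ≤ £550000, so full £37000 applies
  Base: £535000 − £37000 = £498000
  £498000 × 23% = £114540

Excess of alternative minimum tax over general income tax: £114540 − £29886 = £84654.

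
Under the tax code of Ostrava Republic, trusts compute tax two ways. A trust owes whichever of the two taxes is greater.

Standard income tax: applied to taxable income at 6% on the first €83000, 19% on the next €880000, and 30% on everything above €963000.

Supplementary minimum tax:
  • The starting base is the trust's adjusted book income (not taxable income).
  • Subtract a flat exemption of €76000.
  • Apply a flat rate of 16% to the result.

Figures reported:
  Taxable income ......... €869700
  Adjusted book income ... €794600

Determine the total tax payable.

Standard income tax:
  €83000 × 6% = €4980
  €786700 × 19% = €149473
  → €154453

Supplementary minimum tax:
  Base (adjusted book income): €794600
  Less exemption €76000 → base €718600
  €718600 × 16% = €114976

€154453 > €114976, so the standard income tax governs.

€154453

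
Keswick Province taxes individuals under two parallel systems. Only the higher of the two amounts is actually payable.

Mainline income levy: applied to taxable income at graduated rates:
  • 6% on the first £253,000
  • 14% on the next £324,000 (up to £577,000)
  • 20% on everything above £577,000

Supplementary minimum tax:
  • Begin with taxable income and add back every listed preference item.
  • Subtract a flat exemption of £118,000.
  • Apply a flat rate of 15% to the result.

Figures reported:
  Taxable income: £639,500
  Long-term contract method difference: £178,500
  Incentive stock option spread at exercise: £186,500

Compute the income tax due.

£132,975

Mainline income levy:
  £253,000 × 6% = £15,180
  £324,000 × 14% = £45,360
  £62,500 × 20% = £12,500
  → £73,040

Supplementary minimum tax:
  Adjusted income: £639,500 + £178,500 + £186,500 = £1,004,500
  Less exemption £118,000 → base £886,500
  £886,500 × 15% = £132,975

£132,975 > £73,040, so the supplementary minimum tax is the binding amount.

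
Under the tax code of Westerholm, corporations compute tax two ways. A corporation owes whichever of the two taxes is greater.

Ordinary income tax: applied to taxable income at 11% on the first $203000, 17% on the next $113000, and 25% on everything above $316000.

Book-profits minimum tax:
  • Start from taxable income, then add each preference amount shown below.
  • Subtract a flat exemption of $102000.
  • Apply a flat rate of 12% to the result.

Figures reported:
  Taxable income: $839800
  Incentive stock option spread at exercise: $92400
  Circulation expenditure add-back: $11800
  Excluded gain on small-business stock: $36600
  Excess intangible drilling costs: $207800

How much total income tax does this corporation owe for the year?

Book-profits minimum tax:
  Adjusted income: $839800 + $92400 + $11800 + $36600 + $207800 = $1188400
  Less exemption $102000 → base $1086400
  $1086400 × 12% = $130368

Ordinary income tax:
  $203000 × 11% = $22330
  $113000 × 17% = $19210
  $523800 × 25% = $130950
  → $172490

$172490 > $130368, so the ordinary income tax governs.

$172490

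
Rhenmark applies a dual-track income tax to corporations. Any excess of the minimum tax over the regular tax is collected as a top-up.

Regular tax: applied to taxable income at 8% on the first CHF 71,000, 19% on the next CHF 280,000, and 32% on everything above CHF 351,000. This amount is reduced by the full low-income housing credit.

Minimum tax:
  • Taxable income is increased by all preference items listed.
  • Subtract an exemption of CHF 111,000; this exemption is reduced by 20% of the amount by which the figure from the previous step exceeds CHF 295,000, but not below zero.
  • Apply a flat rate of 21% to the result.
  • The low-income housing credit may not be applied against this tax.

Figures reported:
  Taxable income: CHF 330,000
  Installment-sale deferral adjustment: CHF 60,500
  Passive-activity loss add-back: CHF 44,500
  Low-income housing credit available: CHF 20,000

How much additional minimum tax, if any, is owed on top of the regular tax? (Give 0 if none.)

Regular tax:
  CHF 71,000 × 8% = CHF 5,680
  CHF 259,000 × 19% = CHF 49,210
  → CHF 54,890
  Less low-income housing credit CHF 20,000 → CHF 34,890

Minimum tax:
  Adjusted income: CHF 330,000 + CHF 60,500 + CHF 44,500 = CHF 435,000
  Exemption: CHF 111,000 − 20% × (CHF 435,000 − CHF 295,000) = CHF 111,000 − CHF 28,000 = CHF 83,000
  Base: CHF 435,000 − CHF 83,000 = CHF 352,000
  CHF 352,000 × 21% = CHF 73,920

Excess of minimum tax over regular tax: CHF 73,920 − CHF 34,890 = CHF 39,030.

CHF 39,030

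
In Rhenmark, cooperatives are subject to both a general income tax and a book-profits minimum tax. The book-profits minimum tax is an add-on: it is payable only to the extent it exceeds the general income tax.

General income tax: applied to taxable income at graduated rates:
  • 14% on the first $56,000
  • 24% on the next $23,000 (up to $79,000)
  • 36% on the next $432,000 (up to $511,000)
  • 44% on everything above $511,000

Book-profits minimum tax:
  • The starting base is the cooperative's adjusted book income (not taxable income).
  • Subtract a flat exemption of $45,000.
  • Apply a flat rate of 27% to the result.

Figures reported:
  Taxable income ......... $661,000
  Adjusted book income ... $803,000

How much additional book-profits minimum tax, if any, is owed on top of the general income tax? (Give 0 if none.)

General income tax:
  $56,000 × 14% = $7,840
  $23,000 × 24% = $5,520
  $432,000 × 36% = $155,520
  $150,000 × 44% = $66,000
  → $234,880

Book-profits minimum tax:
  Base (adjusted book income): $803,000
  Less exemption $45,000 → base $758,000
  $758,000 × 27% = $204,660

$204,660 ≤ $234,880, so no add-on is due.

$0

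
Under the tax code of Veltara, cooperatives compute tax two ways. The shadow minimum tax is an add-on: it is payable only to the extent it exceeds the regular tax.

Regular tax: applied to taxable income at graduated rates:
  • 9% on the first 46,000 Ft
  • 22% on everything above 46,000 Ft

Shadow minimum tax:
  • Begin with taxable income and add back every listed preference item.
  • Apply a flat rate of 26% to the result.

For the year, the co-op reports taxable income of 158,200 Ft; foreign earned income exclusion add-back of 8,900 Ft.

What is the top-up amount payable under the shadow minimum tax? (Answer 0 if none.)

14,622 Ft

Shadow minimum tax:
  Adjusted income: 158,200 Ft + 8,900 Ft = 167,100 Ft
  167,100 Ft × 26% = 43,446 Ft

Regular tax:
  46,000 Ft × 9% = 4,140 Ft
  112,200 Ft × 22% = 24,684 Ft
  → 28,824 Ft

Excess of shadow minimum tax over regular tax: 43,446 Ft − 28,824 Ft = 14,622 Ft.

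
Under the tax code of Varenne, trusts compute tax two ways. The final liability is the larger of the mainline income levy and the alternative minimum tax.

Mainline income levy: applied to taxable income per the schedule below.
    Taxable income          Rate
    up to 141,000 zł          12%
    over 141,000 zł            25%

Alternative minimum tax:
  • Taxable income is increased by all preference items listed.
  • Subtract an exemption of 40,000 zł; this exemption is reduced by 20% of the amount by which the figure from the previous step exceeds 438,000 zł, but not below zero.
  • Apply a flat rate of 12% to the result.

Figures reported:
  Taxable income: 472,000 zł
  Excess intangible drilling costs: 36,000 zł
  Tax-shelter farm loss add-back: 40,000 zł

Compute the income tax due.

99,670 zł

Alternative minimum tax:
  Adjusted income: 472,000 zł + 36,000 zł + 40,000 zł = 548,000 zł
  Exemption: 40,000 zł − 20% × (548,000 zł − 438,000 zł) = 40,000 zł − 22,000 zł = 18,000 zł
  Base: 548,000 zł − 18,000 zł = 530,000 zł
  530,000 zł × 12% = 63,600 zł

Mainline income levy:
  141,000 zł × 12% = 16,920 zł
  331,000 zł × 25% = 82,750 zł
  → 99,670 zł

99,670 zł > 63,600 zł, so the mainline income levy governs.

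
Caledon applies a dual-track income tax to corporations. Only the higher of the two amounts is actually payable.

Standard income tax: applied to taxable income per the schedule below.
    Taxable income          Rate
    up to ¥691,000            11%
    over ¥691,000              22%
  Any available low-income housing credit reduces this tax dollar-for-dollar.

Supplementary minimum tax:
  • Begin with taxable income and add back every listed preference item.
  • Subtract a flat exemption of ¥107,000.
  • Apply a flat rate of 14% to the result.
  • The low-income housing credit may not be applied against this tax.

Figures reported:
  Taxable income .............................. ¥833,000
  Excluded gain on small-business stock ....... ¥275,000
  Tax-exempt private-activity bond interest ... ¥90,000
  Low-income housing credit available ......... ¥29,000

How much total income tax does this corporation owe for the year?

¥152,740

Supplementary minimum tax:
  Adjusted income: ¥833,000 + ¥275,000 + ¥90,000 = ¥1,198,000
  Less exemption ¥107,000 → base ¥1,091,000
  ¥1,091,000 × 14% = ¥152,740

Standard income tax:
  ¥691,000 × 11% = ¥76,010
  ¥142,000 × 22% = ¥31,240
  → ¥107,250
  Less low-income housing credit ¥29,000 → ¥78,250

¥152,740 > ¥78,250, so the supplementary minimum tax is the binding amount.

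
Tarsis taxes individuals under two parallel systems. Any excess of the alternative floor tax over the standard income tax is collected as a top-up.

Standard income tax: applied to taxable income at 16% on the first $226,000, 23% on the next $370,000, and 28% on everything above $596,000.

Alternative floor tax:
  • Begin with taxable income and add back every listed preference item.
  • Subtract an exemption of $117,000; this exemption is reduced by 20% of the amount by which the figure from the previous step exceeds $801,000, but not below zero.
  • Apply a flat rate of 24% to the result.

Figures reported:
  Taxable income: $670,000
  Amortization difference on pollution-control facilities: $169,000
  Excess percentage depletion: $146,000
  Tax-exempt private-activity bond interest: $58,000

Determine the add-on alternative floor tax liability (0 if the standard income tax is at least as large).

Standard income tax:
  $226,000 × 16% = $36,160
  $370,000 × 23% = $85,100
  $74,000 × 28% = $20,720
  → $141,980

Alternative floor tax:
  Adjusted income: $670,000 + $169,000 + $146,000 + $58,000 = $1,043,000
  Exemption: $117,000 − 20% × ($1,043,000 − $801,000) = $117,000 − $48,400 = $68,600
  Base: $1,043,000 − $68,600 = $974,400
  $974,400 × 24% = $233,856

Excess of alternative floor tax over standard income tax: $233,856 − $141,980 = $91,876.

$91,876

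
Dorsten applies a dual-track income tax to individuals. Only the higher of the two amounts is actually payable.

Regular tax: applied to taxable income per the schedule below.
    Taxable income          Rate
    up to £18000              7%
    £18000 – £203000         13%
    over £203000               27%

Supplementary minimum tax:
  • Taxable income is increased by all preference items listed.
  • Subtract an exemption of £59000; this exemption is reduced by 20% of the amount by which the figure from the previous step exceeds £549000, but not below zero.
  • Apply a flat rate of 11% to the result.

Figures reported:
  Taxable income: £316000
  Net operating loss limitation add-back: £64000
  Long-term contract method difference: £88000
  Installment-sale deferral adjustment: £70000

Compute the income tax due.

£55820

Regular tax:
  £18000 × 7% = £1260
  £185000 × 13% = £24050
  £113000 × 27% = £30510
  → £55820

Supplementary minimum tax:
  Adjusted income: £316000 + £64000 + £88000 + £70000 = £538000
  Exemption: £538000 ≤ £549000, so full £59000 applies
  Base: £538000 − £59000 = £479000
  £479000 × 11% = £52690

£55820 > £52690, so the regular tax governs.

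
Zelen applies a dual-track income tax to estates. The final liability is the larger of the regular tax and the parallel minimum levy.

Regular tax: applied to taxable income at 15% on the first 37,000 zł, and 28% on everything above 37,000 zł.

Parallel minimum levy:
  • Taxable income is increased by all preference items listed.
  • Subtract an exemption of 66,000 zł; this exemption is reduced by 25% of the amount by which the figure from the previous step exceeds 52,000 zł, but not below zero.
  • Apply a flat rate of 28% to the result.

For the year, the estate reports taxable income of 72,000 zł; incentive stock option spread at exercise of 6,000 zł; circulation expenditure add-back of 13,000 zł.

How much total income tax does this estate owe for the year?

15,350 zł

Parallel minimum levy:
  Adjusted income: 72,000 zł + 6,000 zł + 13,000 zł = 91,000 zł
  Exemption: 66,000 zł − 25% × (91,000 zł − 52,000 zł) = 66,000 zł − 9,750 zł = 56,250 zł
  Base: 91,000 zł − 56,250 zł = 34,750 zł
  34,750 zł × 28% = 9,730 zł

Regular tax:
  37,000 zł × 15% = 5,550 zł
  35,000 zł × 28% = 9,800 zł
  → 15,350 zł

15,350 zł > 9,730 zł, so the regular tax governs.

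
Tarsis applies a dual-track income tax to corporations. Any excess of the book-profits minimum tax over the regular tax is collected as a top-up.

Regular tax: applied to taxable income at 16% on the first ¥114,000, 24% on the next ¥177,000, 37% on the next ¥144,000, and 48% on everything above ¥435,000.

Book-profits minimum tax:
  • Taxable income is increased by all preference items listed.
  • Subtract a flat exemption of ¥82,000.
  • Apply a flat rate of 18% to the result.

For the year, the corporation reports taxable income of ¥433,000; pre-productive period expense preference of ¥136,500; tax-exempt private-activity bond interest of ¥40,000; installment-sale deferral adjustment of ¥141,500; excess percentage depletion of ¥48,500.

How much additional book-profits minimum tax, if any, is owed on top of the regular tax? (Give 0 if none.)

Regular tax:
  ¥114,000 × 16% = ¥18,240
  ¥177,000 × 24% = ¥42,480
  ¥142,000 × 37% = ¥52,540
  → ¥113,260

Book-profits minimum tax:
  Adjusted income: ¥433,000 + ¥136,500 + ¥40,000 + ¥141,500 + ¥48,500 = ¥799,500
  Less exemption ¥82,000 → base ¥717,500
  ¥717,500 × 18% = ¥129,150

Excess of book-profits minimum tax over regular tax: ¥129,150 − ¥113,260 = ¥15,890.

¥15,890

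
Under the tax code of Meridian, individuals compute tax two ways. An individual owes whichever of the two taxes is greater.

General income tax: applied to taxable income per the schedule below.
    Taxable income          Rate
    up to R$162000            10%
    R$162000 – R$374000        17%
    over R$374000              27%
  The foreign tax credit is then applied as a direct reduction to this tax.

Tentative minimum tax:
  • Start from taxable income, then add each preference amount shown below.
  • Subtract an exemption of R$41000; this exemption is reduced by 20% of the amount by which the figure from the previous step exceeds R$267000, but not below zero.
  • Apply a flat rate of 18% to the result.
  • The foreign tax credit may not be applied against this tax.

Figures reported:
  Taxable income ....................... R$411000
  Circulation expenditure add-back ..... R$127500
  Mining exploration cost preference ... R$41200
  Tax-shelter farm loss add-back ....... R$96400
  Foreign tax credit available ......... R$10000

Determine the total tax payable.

R$121698

Tentative minimum tax:
  Adjusted income: R$411000 + R$127500 + R$41200 + R$96400 = R$676100
  Exemption: 20% × (R$676100 − R$267000) = R$81820 ≥ R$41000, so the exemption is fully phased out
  Base: R$676100 − R$0 = R$676100
  R$676100 × 18% = R$121698

General income tax:
  R$162000 × 10% = R$16200
  R$212000 × 17% = R$36040
  R$37000 × 27% = R$9990
  → R$62230
  Less foreign tax credit R$10000 → R$52230

R$121698 > R$52230, so the tentative minimum tax is the binding amount.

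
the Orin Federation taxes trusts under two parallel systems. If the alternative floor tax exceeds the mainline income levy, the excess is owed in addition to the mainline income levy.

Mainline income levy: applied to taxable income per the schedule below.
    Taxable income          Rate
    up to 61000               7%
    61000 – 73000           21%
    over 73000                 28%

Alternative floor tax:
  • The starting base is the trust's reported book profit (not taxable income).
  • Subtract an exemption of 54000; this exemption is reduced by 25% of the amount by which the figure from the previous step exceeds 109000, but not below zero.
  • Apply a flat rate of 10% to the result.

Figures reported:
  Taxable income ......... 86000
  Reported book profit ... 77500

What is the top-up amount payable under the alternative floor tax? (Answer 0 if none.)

0

Mainline income levy:
  61000 × 7% = 4270
  12000 × 21% = 2520
  13000 × 28% = 3640
  → 10430

Alternative floor tax:
  Base (reported book profit): 77500
  Exemption: 77500 ≤ 109000, so full 54000 applies
  Base: 77500 − 54000 = 23500
  23500 × 10% = 2350

2350 ≤ 10430, so no add-on is due.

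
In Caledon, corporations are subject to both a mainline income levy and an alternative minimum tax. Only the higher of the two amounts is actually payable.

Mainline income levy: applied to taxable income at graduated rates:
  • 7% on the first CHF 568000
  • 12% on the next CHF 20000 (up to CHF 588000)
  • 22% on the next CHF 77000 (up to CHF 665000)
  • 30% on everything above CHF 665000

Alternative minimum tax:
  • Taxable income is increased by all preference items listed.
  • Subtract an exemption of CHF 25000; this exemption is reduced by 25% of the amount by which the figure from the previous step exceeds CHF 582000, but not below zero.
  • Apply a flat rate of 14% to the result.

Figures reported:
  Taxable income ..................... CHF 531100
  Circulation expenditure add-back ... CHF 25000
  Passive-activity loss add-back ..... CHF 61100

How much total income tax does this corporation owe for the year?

CHF 84140

Alternative minimum tax:
  Adjusted income: CHF 531100 + CHF 25000 + CHF 61100 = CHF 617200
  Exemption: CHF 25000 − 25% × (CHF 617200 − CHF 582000) = CHF 25000 − CHF 8800 = CHF 16200
  Base: CHF 617200 − CHF 16200 = CHF 601000
  CHF 601000 × 14% = CHF 84140

Mainline income levy:
  CHF 531100 × 7% = CHF 37177

CHF 84140 > CHF 37177, so the alternative minimum tax is the binding amount.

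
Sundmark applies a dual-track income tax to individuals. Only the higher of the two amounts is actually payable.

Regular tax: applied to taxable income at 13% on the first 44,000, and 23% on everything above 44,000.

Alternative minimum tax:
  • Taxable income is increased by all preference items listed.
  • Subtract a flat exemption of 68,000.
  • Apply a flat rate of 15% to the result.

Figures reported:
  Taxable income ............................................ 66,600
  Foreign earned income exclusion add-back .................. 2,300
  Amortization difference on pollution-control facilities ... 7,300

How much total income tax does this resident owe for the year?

Regular tax:
  44,000 × 13% = 5,720
  22,600 × 23% = 5,198
  → 10,918

Alternative minimum tax:
  Adjusted income: 66,600 + 2,300 + 7,300 = 76,200
  Less exemption 68,000 → base 8,200
  8,200 × 15% = 1,230

10,918 > 1,230, so the regular tax governs.

10,918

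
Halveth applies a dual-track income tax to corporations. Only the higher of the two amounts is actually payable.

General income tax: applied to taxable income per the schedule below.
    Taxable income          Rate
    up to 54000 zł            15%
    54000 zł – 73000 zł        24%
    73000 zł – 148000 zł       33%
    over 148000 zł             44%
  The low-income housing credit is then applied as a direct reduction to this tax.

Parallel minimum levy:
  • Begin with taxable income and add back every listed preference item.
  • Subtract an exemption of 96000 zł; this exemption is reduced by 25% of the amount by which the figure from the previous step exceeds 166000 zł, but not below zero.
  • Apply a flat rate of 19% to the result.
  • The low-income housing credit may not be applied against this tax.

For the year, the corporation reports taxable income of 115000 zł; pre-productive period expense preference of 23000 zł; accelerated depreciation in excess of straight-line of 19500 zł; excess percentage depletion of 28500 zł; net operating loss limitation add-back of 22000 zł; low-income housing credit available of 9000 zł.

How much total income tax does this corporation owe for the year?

23275 zł

General income tax:
  54000 zł × 15% = 8100 zł
  19000 zł × 24% = 4560 zł
  42000 zł × 33% = 13860 zł
  → 26520 zł
  Less low-income housing credit 9000 zł → 17520 zł

Parallel minimum levy:
  Adjusted income: 115000 zł + 23000 zł + 19500 zł + 28500 zł + 22000 zł = 208000 zł
  Exemption: 96000 zł − 25% × (208000 zł − 166000 zł) = 96000 zł − 10500 zł = 85500 zł
  Base: 208000 zł − 85500 zł = 122500 zł
  122500 zł × 19% = 23275 zł

23275 zł > 17520 zł, so the parallel minimum levy is the binding amount.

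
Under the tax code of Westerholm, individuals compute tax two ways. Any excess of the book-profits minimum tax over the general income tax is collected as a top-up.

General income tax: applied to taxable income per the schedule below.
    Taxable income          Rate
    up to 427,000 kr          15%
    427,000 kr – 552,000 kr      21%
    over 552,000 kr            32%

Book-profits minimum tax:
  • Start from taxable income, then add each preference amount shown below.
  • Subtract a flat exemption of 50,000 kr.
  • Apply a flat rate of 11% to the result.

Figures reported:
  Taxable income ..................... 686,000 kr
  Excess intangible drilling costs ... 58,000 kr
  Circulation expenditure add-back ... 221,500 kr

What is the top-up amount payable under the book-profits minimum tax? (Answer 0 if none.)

0 kr

Book-profits minimum tax:
  Adjusted income: 686,000 kr + 58,000 kr + 221,500 kr = 965,500 kr
  Less exemption 50,000 kr → base 915,500 kr
  915,500 kr × 11% = 100,705 kr

General income tax:
  427,000 kr × 15% = 64,050 kr
  125,000 kr × 21% = 26,250 kr
  134,000 kr × 32% = 42,880 kr
  → 133,180 kr

100,705 kr ≤ 133,180 kr, so no add-on is due.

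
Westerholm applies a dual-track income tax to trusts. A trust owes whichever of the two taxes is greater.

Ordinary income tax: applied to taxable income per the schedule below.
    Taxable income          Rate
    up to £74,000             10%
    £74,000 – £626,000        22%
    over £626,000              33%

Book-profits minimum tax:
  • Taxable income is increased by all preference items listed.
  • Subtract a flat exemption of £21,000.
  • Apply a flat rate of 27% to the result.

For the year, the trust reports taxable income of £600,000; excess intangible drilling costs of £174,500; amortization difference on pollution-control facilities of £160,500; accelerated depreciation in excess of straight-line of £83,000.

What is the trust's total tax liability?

£269,190

Ordinary income tax:
  £74,000 × 10% = £7,400
  £526,000 × 22% = £115,720
  → £123,120

Book-profits minimum tax:
  Adjusted income: £600,000 + £174,500 + £160,500 + £83,000 = £1,018,000
  Less exemption £21,000 → base £997,000
  £997,000 × 27% = £269,190

£269,190 > £123,120, so the book-profits minimum tax is the binding amount.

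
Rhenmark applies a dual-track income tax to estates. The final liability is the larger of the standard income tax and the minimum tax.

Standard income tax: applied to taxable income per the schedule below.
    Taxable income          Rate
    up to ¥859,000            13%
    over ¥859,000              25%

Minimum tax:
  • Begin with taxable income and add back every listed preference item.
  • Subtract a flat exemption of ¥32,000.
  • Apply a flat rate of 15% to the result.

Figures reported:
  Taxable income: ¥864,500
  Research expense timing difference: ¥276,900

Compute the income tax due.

Minimum tax:
  Adjusted income: ¥864,500 + ¥276,900 = ¥1,141,400
  Less exemption ¥32,000 → base ¥1,109,400
  ¥1,109,400 × 15% = ¥166,410

Standard income tax:
  ¥859,000 × 13% = ¥111,670
  ¥5,500 × 25% = ¥1,375
  → ¥113,045

¥166,410 > ¥113,045, so the minimum tax is the binding amount.

¥166,410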